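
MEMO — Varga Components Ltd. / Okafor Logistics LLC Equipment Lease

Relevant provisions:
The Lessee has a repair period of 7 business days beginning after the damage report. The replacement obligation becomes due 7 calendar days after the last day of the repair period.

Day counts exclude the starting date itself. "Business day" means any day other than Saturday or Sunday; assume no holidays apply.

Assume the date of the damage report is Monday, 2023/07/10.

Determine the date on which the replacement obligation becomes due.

2023/07/26

From Monday, 2023/07/10, 7 business days (Jul 11, Jul 12, Jul 13, Jul 14, Jul 17, Jul 18, Jul 19, skipping weekends) brings us to Wednesday, 2023/07/19, which is the last day of the repair period.
The date on which the replacement obligation becomes due: 7 calendar days after 2023/07/19 is 2023/07/26.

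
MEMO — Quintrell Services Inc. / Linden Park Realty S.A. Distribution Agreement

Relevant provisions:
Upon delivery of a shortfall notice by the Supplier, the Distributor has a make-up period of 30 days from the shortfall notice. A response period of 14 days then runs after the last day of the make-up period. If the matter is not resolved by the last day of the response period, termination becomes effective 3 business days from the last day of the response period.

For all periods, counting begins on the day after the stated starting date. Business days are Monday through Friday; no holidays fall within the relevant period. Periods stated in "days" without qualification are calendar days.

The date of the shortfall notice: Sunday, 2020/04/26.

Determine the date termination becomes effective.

2020/06/12

The last day of the make-up period: 2020/04/26 + 30 days = 2020/05/26.
The last day of the response period: 14 calendar days after 2020/05/26 is 2020/06/09.
The date termination becomes effective: 3 business days after Tuesday, 2020/06/09, skipping weekends — Jun 10, Jun 11, Jun 12 — lands on Friday, 2020/06/12.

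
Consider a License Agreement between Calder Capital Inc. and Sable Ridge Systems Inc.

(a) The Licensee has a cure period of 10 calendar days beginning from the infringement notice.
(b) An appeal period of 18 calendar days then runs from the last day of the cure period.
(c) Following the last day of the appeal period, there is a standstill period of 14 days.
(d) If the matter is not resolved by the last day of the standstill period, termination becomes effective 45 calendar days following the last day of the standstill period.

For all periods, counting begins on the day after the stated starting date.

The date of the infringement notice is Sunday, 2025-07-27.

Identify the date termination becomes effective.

2025-10-22

The last day of the cure period: 10 calendar days after 2025-07-27 is 2025-08-06.
Adding 18 calendar days to 2025-08-06 gives 2025-08-24, which is the last day of the appeal period.
The last day of the standstill period: 14 calendar days after 2025-08-24 is 2025-09-07.
Adding 45 calendar days to 2025-09-07 gives 2025-10-22, which is the date termination becomes effective.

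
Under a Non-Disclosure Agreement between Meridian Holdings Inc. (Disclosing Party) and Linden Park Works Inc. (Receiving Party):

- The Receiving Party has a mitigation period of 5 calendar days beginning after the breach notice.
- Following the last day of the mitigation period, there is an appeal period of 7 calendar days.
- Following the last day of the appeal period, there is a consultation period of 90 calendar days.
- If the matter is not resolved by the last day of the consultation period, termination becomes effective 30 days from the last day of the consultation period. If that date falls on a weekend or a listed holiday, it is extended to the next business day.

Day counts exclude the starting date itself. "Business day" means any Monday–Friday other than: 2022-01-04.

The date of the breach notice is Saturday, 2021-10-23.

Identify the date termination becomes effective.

The last day of the mitigation period: 2021-10-23 + 5 days = 2021-10-28.
The last day of the appeal period: 2021-10-28 + 7 days = 2021-11-04.
Adding 90 calendar days to 2021-11-04 gives 2022-02-02, which is the last day of the consultation period.
The date termination becomes effective: 2022-02-02 + 30 days = 2022-03-04. 2022-03-04 is a Friday and is not a listed holiday, so no roll-forward applies.

2022-03-04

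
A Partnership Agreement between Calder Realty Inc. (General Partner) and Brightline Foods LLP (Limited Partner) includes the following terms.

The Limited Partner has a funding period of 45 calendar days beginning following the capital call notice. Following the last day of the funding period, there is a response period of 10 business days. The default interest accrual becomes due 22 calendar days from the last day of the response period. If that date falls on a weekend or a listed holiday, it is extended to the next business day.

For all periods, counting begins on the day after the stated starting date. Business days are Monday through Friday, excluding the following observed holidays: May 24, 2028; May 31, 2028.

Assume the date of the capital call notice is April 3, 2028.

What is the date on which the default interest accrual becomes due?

The last day of the funding period: 45 calendar days after April 3, 2028 is May 18, 2028.
The last day of the response period: counting 10 business days from Thursday, May 18, 2028 (May 19, May 22, May 23, May 25, May 26, May 29, May 30, Jun 1, Jun 2, Jun 5, skipping weekends and the listed holidays on May 24, May 31) reaches Monday, June 5, 2028.
The date on which the default interest accrual becomes due: 22 calendar days after June 5, 2028 is June 27, 2028. June 27, 2028 is a Tuesday and is not a listed holiday, so no roll-forward applies.

June 27, 2028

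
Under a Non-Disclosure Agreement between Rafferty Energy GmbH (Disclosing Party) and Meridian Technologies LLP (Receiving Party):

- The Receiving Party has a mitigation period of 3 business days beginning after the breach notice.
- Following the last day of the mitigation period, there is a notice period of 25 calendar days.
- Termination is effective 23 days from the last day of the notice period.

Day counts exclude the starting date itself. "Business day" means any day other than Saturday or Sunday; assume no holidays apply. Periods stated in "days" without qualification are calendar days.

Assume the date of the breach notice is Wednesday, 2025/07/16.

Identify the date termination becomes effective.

The last day of the mitigation period: counting 3 business days from Wednesday, 2025/07/16 (Jul 17, Jul 18, Jul 21, skipping weekends) reaches Monday, 2025/07/21.
The last day of the notice period: 2025/07/21 + 25 days = 2025/08/15.
Adding 23 calendar days to 2025/08/15 gives 2025/09/07, which is the date termination becomes effective.

2025/09/07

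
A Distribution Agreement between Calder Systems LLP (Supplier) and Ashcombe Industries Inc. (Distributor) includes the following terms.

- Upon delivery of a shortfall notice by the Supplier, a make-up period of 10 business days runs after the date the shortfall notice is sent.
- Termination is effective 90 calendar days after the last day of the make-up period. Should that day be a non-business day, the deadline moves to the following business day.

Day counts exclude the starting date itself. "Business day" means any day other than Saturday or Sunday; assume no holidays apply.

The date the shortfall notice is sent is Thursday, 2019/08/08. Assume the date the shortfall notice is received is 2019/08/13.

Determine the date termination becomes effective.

2019/11/20

From Thursday, 2019/08/08, 10 business days (Aug 9, Aug 12, Aug 13, Aug 14, Aug 15, Aug 16, Aug 19, Aug 20, Aug 21, Aug 22, skipping weekends) brings us to Thursday, 2019/08/22, which is the last day of the make-up period.
The date termination becomes effective: 90 calendar days after 2019/08/22 is 2019/11/20. 2019/11/20 is a Wednesday, so no roll-forward applies.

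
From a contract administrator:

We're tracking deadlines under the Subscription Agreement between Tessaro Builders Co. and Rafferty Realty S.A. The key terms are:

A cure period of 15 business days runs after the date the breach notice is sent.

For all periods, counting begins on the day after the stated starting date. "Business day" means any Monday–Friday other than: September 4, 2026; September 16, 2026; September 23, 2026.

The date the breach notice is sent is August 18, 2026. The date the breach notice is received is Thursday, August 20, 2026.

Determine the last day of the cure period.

September 9, 2026

From Tuesday, August 18, 2026, 15 business days (Aug 19, Aug 20, Aug 21, Aug 24, …, Sep 7, Sep 8, Sep 9, skipping weekends and the listed holiday on Sep 4) brings us to Wednesday, September 9, 2026, which is the last day of the cure period.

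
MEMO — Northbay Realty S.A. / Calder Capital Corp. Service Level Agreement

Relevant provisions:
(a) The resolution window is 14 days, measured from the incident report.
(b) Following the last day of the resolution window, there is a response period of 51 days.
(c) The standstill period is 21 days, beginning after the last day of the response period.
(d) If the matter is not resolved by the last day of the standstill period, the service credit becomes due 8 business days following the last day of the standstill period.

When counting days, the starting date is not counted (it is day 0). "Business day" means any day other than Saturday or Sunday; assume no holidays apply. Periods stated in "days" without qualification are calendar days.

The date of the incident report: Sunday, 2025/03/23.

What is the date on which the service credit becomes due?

Adding 14 calendar days to 2025/03/23 gives 2025/04/06, which is the last day of the resolution window.
Adding 51 calendar days to 2025/04/06 gives 2025/05/27, which is the last day of the response period.
The last day of the standstill period: 21 calendar days after 2025/05/27 is 2025/06/17.
The date on which the service credit becomes due: counting 8 business days from Tuesday, 2025/06/17 (Jun 18, Jun 19, Jun 20, Jun 23, Jun 24, Jun 25, Jun 26, Jun 27, skipping weekends) reaches Friday, 2025/06/27.

2025/06/27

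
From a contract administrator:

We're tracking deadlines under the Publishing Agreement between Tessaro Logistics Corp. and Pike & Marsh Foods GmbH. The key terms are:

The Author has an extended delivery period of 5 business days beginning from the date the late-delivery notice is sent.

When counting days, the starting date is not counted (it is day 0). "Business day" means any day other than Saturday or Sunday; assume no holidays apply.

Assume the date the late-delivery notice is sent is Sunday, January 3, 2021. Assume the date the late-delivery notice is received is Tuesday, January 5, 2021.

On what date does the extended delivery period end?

January 8, 2021

The last day of the extended delivery period: counting 5 business days from Sunday, January 3, 2021 (Jan 4, Jan 5, Jan 6, Jan 7, Jan 8, skipping weekends) reaches Friday, January 8, 2021.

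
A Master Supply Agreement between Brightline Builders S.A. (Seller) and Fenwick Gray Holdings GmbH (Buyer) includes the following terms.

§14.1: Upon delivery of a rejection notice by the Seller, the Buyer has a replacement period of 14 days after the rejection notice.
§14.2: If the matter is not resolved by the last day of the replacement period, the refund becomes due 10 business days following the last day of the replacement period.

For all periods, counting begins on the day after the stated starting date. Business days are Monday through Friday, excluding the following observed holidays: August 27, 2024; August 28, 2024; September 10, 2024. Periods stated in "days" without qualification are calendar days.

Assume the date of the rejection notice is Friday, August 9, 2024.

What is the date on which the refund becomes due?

September 11, 2024

The last day of the replacement period: 14 calendar days after August 9, 2024 is August 23, 2024.
The date on which the refund becomes due: 10 business days after Friday, August 23, 2024, skipping weekends and the listed holidays on Aug 27, Aug 28, Sep 10 — Aug 26, Aug 29, Aug 30, Sep 2, Sep 3, Sep 4, Sep 5, Sep 6, Sep 9, Sep 11 — lands on Wednesday, September 11, 2024.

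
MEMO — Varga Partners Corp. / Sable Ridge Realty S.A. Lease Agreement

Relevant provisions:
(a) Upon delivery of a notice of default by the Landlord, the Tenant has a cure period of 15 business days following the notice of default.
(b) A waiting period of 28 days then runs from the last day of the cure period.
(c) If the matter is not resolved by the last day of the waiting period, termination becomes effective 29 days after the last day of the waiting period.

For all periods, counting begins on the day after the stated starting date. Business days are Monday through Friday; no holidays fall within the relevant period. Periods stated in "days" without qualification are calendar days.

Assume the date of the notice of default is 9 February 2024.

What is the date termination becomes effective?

From Friday, 9 February 2024, 15 business days (Feb 12, Feb 13, Feb 14, Feb 15, …, Feb 28, Feb 29, Mar 1, skipping weekends) brings us to Friday, 1 March 2024, which is the last day of the cure period.
The last day of the waiting period: 1 March 2024 + 28 days = 29 March 2024.
The date termination becomes effective: 29 March 2024 + 29 days = 27 April 2024.

27 April 2024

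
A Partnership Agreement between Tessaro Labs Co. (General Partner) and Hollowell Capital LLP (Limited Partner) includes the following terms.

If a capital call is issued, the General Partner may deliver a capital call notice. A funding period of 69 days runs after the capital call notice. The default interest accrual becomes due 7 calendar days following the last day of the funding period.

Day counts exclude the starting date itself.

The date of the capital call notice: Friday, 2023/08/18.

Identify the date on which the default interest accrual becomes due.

The last day of the funding period: 2023/08/18 + 69 days = 2023/10/26.
The date on which the default interest accrual becomes due: 7 calendar days after 2023/10/26 is 2023/11/02.

2023/11/02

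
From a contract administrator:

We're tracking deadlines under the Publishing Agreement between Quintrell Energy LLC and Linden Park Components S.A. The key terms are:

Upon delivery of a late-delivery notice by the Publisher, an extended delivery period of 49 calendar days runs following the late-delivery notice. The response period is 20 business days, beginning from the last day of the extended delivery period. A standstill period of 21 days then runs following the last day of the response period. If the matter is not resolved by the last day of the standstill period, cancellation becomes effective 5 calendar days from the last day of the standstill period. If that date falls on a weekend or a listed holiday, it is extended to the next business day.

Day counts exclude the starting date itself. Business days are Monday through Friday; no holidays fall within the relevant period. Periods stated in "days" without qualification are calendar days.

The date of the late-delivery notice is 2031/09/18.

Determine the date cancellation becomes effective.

Adding 49 calendar days to 2031/09/18 gives 2031/11/06, which is the last day of the extended delivery period.
The last day of the response period: counting 20 business days from Thursday, 2031/11/06 (Nov 7, Nov 10, Nov 11, Nov 12, …, Dec 2, Dec 3, Dec 4, skipping weekends) reaches Thursday, 2031/12/04.
The last day of the standstill period: 2031/12/04 + 21 days = 2031/12/25.
Adding 5 calendar days to 2031/12/25 gives 2031/12/30, which is the date cancellation becomes effective. 2031/12/30 is a Tuesday, so no roll-forward applies.

2031/12/30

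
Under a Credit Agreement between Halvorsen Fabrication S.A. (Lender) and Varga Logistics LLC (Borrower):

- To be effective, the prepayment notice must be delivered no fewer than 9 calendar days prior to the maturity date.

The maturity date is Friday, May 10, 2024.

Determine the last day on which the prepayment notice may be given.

May 10, 2024 minus 9 days is May 1, 2024.

May 1, 2024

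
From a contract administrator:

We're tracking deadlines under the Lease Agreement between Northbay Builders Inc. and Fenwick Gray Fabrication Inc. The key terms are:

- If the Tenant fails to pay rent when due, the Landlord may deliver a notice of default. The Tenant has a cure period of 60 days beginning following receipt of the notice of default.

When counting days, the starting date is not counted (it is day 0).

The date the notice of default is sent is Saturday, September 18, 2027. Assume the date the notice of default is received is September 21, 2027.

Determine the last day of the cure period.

The last day of the cure period: September 21, 2027 + 60 days = November 20, 2027.

November 20, 2027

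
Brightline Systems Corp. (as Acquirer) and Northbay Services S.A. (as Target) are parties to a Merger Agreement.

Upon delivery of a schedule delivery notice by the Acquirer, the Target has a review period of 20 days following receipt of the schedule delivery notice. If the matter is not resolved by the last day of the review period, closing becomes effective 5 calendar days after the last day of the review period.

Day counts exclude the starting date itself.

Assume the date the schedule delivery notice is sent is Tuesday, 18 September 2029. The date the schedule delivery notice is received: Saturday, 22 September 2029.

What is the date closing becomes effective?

The last day of the review period: 20 calendar days after 22 September 2029 is 12 October 2029.
The date closing becomes effective: 12 October 2029 + 5 days = 17 October 2029.

17 October 2029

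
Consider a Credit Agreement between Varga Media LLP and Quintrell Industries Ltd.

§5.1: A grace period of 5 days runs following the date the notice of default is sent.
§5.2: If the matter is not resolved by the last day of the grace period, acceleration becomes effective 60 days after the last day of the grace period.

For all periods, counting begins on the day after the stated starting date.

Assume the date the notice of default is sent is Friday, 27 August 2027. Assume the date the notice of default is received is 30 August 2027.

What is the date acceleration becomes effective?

The last day of the grace period: 5 calendar days after 27 August 2027 is 1 September 2027.
The date acceleration becomes effective: 60 calendar days after 1 September 2027 is 31 October 2027.

31 October 2027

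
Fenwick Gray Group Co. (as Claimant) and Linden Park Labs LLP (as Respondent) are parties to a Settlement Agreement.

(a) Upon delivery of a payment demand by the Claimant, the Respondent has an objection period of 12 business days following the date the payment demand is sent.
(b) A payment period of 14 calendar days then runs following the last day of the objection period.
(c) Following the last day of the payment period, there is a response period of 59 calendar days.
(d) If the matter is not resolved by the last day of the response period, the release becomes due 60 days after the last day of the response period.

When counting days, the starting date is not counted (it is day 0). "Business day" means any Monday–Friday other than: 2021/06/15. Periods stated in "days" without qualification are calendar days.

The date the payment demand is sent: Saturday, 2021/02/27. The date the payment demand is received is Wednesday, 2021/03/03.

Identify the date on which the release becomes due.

From Saturday, 2021/02/27, 12 business days (Mar 1, Mar 2, Mar 3, Mar 4, …, Mar 12, Mar 15, Mar 16, skipping weekends) brings us to Tuesday, 2021/03/16, which is the last day of the objection period.
Adding 14 calendar days to 2021/03/16 gives 2021/03/30, which is the last day of the payment period.
The last day of the response period: 59 calendar days after 2021/03/30 is 2021/05/28.
Adding 60 calendar days to 2021/05/28 gives 2021/07/27, which is the date on which the release becomes due.

2021/07/27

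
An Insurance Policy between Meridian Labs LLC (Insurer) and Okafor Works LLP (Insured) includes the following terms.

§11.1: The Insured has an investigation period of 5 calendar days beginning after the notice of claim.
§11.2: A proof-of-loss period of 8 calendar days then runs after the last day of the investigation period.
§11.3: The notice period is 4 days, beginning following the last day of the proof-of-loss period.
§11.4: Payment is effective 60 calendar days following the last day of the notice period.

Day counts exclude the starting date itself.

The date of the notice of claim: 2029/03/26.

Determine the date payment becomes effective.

The last day of the investigation period: 5 calendar days after 2029/03/26 is 2029/03/31.
The last day of the proof-of-loss period: 2029/03/31 + 8 days = 2029/04/08.
The last day of the notice period: 2029/04/08 + 4 days = 2029/04/12.
Adding 60 calendar days to 2029/04/12 gives 2029/06/11, which is the date payment becomes effective.

2029/06/11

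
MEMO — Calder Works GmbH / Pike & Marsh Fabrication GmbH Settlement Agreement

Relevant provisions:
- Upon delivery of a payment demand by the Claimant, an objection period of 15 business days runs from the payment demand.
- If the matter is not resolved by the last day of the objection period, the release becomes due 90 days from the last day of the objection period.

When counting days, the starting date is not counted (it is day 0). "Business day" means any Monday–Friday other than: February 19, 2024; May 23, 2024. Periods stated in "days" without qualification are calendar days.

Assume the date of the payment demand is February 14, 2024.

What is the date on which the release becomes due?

June 5, 2024

From Wednesday, February 14, 2024, 15 business days (Feb 15, Feb 16, Feb 20, Feb 21, …, Mar 5, Mar 6, Mar 7, skipping weekends and the listed holiday on Feb 19) brings us to Thursday, March 7, 2024, which is the last day of the objection period.
The date on which the release becomes due: March 7, 2024 + 90 days = June 5, 2024.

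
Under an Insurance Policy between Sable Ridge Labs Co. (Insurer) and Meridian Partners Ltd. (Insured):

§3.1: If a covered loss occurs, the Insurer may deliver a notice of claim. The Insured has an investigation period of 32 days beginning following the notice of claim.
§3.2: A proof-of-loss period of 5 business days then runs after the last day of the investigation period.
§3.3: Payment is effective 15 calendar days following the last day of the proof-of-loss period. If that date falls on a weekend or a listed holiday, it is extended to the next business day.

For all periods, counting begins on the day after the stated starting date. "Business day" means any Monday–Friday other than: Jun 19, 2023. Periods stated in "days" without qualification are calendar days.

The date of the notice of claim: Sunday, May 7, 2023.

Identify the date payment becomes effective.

The last day of the investigation period: May 7, 2023 + 32 days = Jun 8, 2023.
From Thursday, Jun 8, 2023, 5 business days (Jun 9, Jun 12, Jun 13, Jun 14, Jun 15, skipping weekends) brings us to Thursday, Jun 15, 2023, which is the last day of the proof-of-loss period.
The date payment becomes effective: 15 calendar days after Jun 15, 2023 is Jun 30, 2023. Jun 30, 2023 is a Friday and is not a listed holiday, so no roll-forward applies.

Jun 30, 2023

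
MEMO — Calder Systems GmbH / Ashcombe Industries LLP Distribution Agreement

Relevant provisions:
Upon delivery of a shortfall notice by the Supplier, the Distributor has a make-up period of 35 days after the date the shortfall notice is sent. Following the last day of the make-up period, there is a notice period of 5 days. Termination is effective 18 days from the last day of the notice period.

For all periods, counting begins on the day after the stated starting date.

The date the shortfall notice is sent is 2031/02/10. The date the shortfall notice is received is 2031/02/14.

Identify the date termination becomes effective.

2031/04/09

The last day of the make-up period: 2031/02/10 + 35 days = 2031/03/17.
The last day of the notice period: 5 calendar days after 2031/03/17 is 2031/03/22.
The date termination becomes effective: 2031/03/22 + 18 days = 2031/04/09.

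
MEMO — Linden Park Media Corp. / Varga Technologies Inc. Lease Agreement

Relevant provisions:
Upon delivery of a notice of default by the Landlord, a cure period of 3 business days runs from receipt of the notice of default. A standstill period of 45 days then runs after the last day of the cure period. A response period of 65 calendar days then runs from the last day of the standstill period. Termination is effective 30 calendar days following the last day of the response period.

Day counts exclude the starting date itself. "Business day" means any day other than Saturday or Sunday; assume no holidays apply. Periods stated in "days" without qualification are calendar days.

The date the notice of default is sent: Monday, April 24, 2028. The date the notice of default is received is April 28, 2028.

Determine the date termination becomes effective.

September 20, 2028

From Friday, April 28, 2028, 3 business days (May 1, May 2, May 3, skipping weekends) brings us to Wednesday, May 3, 2028, which is the last day of the cure period.
The last day of the standstill period: May 3, 2028 + 45 days = June 17, 2028.
The last day of the response period: 65 calendar days after June 17, 2028 is August 21, 2028.
The date termination becomes effective: August 21, 2028 + 30 days = September 20, 2028.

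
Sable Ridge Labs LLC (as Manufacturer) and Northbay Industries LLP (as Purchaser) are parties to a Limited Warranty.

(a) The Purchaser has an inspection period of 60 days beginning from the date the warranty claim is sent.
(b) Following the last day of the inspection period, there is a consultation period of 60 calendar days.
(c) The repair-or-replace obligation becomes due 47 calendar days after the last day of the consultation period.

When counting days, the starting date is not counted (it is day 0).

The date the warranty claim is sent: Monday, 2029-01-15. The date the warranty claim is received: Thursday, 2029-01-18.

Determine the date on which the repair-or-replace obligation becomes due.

2029-07-01

Adding 60 calendar days to 2029-01-15 gives 2029-03-16, which is the last day of the inspection period.
Adding 60 calendar days to 2029-03-16 gives 2029-05-15, which is the last day of the consultation period.
The date on which the repair-or-replace obligation becomes due: 47 calendar days after 2029-05-15 is 2029-07-01.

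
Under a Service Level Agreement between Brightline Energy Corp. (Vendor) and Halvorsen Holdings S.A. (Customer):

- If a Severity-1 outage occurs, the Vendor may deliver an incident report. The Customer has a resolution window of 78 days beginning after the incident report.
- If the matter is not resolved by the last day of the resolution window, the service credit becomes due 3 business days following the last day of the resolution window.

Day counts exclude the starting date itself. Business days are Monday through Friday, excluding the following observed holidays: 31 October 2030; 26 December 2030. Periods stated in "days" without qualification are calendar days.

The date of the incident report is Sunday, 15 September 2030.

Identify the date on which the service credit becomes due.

5 December 2030

Adding 78 calendar days to 15 September 2030 gives 2 December 2030, which is the last day of the resolution window.
The date on which the service credit becomes due: 3 business days after Monday, 2 December 2030, skipping weekends — Dec 3, Dec 4, Dec 5 — lands on Thursday, 5 December 2030.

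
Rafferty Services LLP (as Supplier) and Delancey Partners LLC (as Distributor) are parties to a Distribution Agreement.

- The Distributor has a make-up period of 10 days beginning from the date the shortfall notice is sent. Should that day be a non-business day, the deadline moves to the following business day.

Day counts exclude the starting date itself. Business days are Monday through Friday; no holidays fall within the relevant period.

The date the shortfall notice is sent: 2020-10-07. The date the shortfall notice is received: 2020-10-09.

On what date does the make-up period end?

2020-10-19

The last day of the make-up period: 2020-10-07 + 10 days = 2020-10-17. That falls on a Saturday, so it rolls to the next business day, Monday, 2020-10-19.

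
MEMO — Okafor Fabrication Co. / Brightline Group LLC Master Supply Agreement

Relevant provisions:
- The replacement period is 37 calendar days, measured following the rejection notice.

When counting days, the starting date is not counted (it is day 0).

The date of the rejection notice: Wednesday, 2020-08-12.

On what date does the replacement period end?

The last day of the replacement period: 2020-08-12 + 37 days = 2020-09-18.

2020-09-18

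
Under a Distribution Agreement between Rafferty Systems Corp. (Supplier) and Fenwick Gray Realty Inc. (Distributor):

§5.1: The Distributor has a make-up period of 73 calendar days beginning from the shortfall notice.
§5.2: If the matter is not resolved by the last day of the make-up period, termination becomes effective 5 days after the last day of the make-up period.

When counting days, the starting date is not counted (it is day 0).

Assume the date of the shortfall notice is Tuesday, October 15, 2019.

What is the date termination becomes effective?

January 1, 2020

The last day of the make-up period: 73 calendar days after October 15, 2019 is December 27, 2019.
The date termination becomes effective: 5 calendar days after December 27, 2019 is January 1, 2020.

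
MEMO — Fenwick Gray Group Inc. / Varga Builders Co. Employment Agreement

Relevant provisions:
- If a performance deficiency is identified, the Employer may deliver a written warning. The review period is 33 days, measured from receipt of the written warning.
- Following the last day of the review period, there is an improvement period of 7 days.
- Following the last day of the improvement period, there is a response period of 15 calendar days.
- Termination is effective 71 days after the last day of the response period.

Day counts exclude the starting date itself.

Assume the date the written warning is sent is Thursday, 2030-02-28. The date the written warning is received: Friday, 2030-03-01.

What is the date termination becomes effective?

The last day of the review period: 2030-03-01 + 33 days = 2030-04-03.
Adding 7 calendar days to 2030-04-03 gives 2030-04-10, which is the last day of the improvement period.
The last day of the response period: 15 calendar days after 2030-04-10 is 2030-04-25.
The date termination becomes effective: 71 calendar days after 2030-04-25 is 2030-07-05.

2030-07-05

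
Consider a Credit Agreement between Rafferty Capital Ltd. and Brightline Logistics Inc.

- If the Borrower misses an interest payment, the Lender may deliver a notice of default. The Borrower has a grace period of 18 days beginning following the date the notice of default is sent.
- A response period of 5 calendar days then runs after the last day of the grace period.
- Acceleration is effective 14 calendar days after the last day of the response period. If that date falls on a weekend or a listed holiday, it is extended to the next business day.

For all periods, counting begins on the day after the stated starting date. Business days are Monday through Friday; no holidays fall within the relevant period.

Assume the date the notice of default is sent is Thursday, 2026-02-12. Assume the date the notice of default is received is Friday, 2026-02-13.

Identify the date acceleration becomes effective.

2026-03-23

Adding 18 calendar days to 2026-02-12 gives 2026-03-02, which is the last day of the grace period.
The last day of the response period: 5 calendar days after 2026-03-02 is 2026-03-07.
The date acceleration becomes effective: 2026-03-07 + 14 days = 2026-03-21. That falls on a Saturday, so it rolls to the next business day, Monday, 2026-03-23.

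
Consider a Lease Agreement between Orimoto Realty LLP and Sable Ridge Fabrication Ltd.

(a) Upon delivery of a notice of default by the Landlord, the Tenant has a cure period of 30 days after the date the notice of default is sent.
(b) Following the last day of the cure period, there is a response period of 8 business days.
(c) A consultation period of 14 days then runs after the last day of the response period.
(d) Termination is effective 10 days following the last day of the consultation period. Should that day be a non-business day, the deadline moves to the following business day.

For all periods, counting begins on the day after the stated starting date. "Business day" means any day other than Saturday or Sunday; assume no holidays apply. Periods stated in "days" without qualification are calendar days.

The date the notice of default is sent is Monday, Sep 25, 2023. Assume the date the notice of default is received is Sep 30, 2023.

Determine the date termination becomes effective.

The last day of the cure period: Sep 25, 2023 + 30 days = Oct 25, 2023.
From Wednesday, Oct 25, 2023, 8 business days (Oct 26, Oct 27, Oct 30, Oct 31, Nov 1, Nov 2, Nov 3, Nov 6, skipping weekends) brings us to Monday, Nov 6, 2023, which is the last day of the response period.
Adding 14 calendar days to Nov 6, 2023 gives Nov 20, 2023, which is the last day of the consultation period.
Adding 10 calendar days to Nov 20, 2023 gives Nov 30, 2023, which is the date termination becomes effective. Nov 30, 2023 is a Thursday, so no roll-forward applies.

Nov 30, 2023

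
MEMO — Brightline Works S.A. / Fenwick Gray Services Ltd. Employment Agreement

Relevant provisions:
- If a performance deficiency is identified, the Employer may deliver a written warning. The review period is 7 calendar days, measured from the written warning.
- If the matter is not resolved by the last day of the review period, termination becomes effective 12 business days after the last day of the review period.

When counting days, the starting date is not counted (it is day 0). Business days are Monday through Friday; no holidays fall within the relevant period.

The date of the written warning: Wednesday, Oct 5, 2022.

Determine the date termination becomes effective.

Oct 28, 2022

The last day of the review period: Oct 5, 2022 + 7 days = Oct 12, 2022.
The date termination becomes effective: 12 business days after Wednesday, Oct 12, 2022, skipping weekends — Oct 13, Oct 14, Oct 17, Oct 18, …, Oct 26, Oct 27, Oct 28 — lands on Friday, Oct 28, 2022.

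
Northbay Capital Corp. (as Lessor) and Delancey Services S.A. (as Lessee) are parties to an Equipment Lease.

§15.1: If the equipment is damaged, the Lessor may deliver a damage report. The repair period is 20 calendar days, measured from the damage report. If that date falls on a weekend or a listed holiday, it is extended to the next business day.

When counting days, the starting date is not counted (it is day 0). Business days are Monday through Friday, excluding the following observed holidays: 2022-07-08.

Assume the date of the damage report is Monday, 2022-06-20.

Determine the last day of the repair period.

2022-07-11

The last day of the repair period: 20 calendar days after 2022-06-20 is 2022-07-10. That falls on a Sunday, so it rolls to the next business day, Monday, 2022-07-11.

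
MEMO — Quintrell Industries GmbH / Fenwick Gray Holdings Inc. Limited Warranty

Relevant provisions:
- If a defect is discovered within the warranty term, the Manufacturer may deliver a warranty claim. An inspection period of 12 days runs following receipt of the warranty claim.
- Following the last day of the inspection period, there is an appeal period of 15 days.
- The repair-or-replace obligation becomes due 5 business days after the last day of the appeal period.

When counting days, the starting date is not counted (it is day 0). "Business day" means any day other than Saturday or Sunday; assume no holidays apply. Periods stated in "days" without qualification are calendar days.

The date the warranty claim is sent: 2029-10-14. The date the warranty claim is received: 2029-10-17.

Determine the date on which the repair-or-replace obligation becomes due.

Adding 12 calendar days to 2029-10-17 gives 2029-10-29, which is the last day of the inspection period.
The last day of the appeal period: 2029-10-29 + 15 days = 2029-11-13.
From Tuesday, 2029-11-13, 5 business days (Nov 14, Nov 15, Nov 16, Nov 19, Nov 20, skipping weekends) brings us to Tuesday, 2029-11-20, which is the date on which the repair-or-replace obligation becomes due.

2029-11-20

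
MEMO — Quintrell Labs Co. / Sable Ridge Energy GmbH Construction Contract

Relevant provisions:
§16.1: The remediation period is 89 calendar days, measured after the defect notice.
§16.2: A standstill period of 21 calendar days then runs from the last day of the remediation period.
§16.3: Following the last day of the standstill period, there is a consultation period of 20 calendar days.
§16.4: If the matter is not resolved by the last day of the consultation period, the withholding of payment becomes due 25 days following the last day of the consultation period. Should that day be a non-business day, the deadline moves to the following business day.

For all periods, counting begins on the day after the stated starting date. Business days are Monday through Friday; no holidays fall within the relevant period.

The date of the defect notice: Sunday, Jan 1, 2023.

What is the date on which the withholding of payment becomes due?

The last day of the remediation period: 89 calendar days after Jan 1, 2023 is Mar 31, 2023.
Adding 21 calendar days to Mar 31, 2023 gives Apr 21, 2023, which is the last day of the standstill period.
The last day of the consultation period: 20 calendar days after Apr 21, 2023 is May 11, 2023.
The date on which the withholding of payment becomes due: May 11, 2023 + 25 days = Jun 5, 2023. Jun 5, 2023 is a Monday, so no roll-forward applies.

Jun 5, 2023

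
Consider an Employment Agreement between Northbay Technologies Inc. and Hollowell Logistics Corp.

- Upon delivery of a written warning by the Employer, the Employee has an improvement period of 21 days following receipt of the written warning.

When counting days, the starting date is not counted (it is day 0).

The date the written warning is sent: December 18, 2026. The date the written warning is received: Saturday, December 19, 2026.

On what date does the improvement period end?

The last day of the improvement period: 21 calendar days after December 19, 2026 is January 9, 2027.

January 9, 2027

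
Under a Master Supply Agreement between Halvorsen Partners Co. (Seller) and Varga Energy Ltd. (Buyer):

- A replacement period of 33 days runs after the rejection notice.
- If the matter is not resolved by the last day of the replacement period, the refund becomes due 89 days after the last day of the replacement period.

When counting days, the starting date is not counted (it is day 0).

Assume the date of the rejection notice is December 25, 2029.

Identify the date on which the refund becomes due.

The last day of the replacement period: December 25, 2029 + 33 days = January 27, 2030.
The date on which the refund becomes due: 89 calendar days after January 27, 2030 is April 26, 2030.

April 26, 2030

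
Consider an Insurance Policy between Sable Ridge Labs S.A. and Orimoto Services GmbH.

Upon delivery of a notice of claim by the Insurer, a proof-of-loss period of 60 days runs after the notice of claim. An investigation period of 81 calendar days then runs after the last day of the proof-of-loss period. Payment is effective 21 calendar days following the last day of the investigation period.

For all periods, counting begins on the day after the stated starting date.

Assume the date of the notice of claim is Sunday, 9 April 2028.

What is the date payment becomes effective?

18 September 2028

Adding 60 calendar days to 9 April 2028 gives 8 June 2028, which is the last day of the proof-of-loss period.
Adding 81 calendar days to 8 June 2028 gives 28 August 2028, which is the last day of the investigation period.
The date payment becomes effective: 21 calendar days after 28 August 2028 is 18 September 2028.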